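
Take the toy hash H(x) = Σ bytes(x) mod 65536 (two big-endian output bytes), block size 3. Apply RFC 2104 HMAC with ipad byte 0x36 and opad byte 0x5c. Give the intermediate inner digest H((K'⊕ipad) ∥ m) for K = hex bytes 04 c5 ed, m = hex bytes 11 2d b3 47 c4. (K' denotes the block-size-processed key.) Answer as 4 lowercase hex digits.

Key hex bytes 04 c5 ed is exactly B = 3 bytes: K' = 04 c5 ed.
K' ⊕ ipad = 32 f3 db.
Inner input = 32 f3 db ∥ 11 2d b3 47 c4.
Inner hash: sum = 50+243+219+17+45+179+71+196 = 1020 → 03 fc.

03fc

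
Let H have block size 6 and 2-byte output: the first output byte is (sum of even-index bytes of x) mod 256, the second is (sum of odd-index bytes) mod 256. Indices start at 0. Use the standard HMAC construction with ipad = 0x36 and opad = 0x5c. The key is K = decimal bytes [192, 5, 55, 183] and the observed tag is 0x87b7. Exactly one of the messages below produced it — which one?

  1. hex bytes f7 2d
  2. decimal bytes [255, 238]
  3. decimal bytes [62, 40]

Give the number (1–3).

1

Key decimal bytes [192, 5, 55, 183] = c0 05 37 b7 is 4 bytes ≤ B = 6; zero-pad to 6 bytes: K' = c0 05 37 b7 00 00.
K' ⊕ ipad = f6 33 01 81 36 36; K' ⊕ opad = 9c 59 6b eb 5c 5c.
m1: inner = H(f6 33 01 81 36 36 f7 2d) = 24 17; tag = H(9c 59 6b eb 5c 5c 24 17) = 87b7 ← matches
m2: inner = H(f6 33 01 81 36 36 ff ee) = 2c d8; tag = H(9c 59 6b eb 5c 5c 2c d8) = 8f78
m3: inner = H(f6 33 01 81 36 36 3e 28) = 6b 12; tag = H(9c 59 6b eb 5c 5c 6b 12) = ceb2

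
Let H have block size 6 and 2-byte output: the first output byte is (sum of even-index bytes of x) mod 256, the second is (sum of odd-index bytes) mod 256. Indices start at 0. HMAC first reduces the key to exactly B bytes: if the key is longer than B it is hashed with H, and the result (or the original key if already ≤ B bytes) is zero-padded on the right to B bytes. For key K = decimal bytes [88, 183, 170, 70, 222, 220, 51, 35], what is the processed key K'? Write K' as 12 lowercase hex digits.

13fc00000000

|K| = 8 > B = 6, so first hash the key.
H(K): even-index sum = 531 mod 256 = 19; odd-index sum = 508 mod 256 = 252 → 13 fc.
Zero-pad H(K) = 13 fc to 6 bytes: K' = 13 fc 00 00 00 00.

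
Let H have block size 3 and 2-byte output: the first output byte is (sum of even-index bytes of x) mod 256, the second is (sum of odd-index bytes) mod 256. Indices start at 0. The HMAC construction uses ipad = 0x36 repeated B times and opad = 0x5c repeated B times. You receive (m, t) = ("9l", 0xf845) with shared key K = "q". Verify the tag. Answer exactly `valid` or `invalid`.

Key "q" = 71 is 1 byte ≤ B = 3; zero-pad to 3 bytes: K' = 71 00 00.
K' ⊕ ipad = 47 36 36; K' ⊕ opad = 2d 5c 5c.
Inner hash: even-index sum = 233 mod 256 = 233; odd-index sum = 111 mod 256 = 111 → e9 6f.
Outer hash (recomputed tag): even-index sum = 248 mod 256 = 248; odd-index sum = 325 mod 256 = 69 → f8 45.
Recomputed tag = f845; claimed = f845 → match.

valid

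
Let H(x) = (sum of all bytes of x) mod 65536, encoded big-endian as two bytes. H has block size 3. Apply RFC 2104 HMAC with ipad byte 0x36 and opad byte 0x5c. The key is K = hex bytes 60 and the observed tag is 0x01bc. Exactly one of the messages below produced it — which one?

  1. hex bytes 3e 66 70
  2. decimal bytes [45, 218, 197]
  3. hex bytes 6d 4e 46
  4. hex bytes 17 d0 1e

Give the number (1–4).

Key hex bytes 60 is 1 byte ≤ B = 3; zero-pad to 3 bytes: K' = 60 00 00.
K' ⊕ ipad = 56 36 36; K' ⊕ opad = 3c 5c 5c.
m1: inner = H(56 36 36 3e 66 70) = 01 d6; tag = H(3c 5c 5c 01 d6) = 01cb
m2: inner = H(56 36 36 2d da c5) = 02 8e; tag = H(3c 5c 5c 02 8e) = 0184
m3: inner = H(56 36 36 6d 4e 46) = 01 c3; tag = H(3c 5c 5c 01 c3) = 01b8
m4: inner = H(56 36 36 17 d0 1e) = 01 c7; tag = H(3c 5c 5c 01 c7) = 01bc ← matches

4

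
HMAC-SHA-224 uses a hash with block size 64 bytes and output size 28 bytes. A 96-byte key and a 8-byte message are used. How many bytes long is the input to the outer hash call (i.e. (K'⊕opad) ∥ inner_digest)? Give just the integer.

92

Key is 96 > 64 bytes, so it is hashed to 28 bytes then zero-padded to 64: |K'| = 64.
Outer input = (K'⊕opad) ∥ H(inner) → 64 + 28 = 92 bytes.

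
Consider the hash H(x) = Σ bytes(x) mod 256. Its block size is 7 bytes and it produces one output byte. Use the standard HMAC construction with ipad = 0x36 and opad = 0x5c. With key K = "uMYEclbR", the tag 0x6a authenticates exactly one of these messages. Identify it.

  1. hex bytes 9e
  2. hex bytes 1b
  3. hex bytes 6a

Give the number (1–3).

3

Key "uMYEclbR" = 75 4d 59 45 63 6c 62 52 is 8 bytes > B = 7, so hash it first: H(key) = e3, then zero-pad to 7 bytes: K' = e3 00 00 00 00 00 00.
K' ⊕ ipad = d5 36 36 36 36 36 36; K' ⊕ opad = bf 5c 5c 5c 5c 5c 5c.
m1: inner = H(d5 36 36 36 36 36 36 9e) = b7; tag = H(bf 5c 5c 5c 5c 5c 5c b7) = 9e
m2: inner = H(d5 36 36 36 36 36 36 1b) = 34; tag = H(bf 5c 5c 5c 5c 5c 5c 34) = 1b
m3: inner = H(d5 36 36 36 36 36 36 6a) = 83; tag = H(bf 5c 5c 5c 5c 5c 5c 83) = 6a ← matches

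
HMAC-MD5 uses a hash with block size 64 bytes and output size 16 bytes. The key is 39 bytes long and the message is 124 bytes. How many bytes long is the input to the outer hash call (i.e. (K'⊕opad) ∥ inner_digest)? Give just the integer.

80

Key is 39 ≤ 64 bytes, zero-padded: |K'| = 64.
Outer input = (K'⊕opad) ∥ H(inner) → 64 + 16 = 80 bytes.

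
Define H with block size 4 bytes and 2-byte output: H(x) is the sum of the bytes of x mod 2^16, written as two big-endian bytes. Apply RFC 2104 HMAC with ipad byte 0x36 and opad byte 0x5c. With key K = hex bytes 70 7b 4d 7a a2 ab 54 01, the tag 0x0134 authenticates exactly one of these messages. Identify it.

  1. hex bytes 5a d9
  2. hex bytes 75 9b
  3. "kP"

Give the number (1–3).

2

Key hex bytes 70 7b 4d 7a a2 ab 54 01 is 8 bytes > B = 4, so hash it first: H(key) = 03 54, then zero-pad to 4 bytes: K' = 03 54 00 00.
K' ⊕ ipad = 35 62 36 36; K' ⊕ opad = 5f 08 5c 5c.
m1: inner = H(35 62 36 36 5a d9) = 02 36; tag = H(5f 08 5c 5c 02 36) = 0157
m2: inner = H(35 62 36 36 75 9b) = 02 13; tag = H(5f 08 5c 5c 02 13) = 0134 ← matches
m3: inner = H(35 62 36 36 6b 50) = 01 be; tag = H(5f 08 5c 5c 01 be) = 01de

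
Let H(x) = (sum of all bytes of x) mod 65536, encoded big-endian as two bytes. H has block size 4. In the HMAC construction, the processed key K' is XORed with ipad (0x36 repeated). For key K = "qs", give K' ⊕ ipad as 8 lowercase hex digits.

Key "qs" = 71 73 is 2 bytes ≤ B = 4; zero-pad to 4 bytes: K' = 71 73 00 00.
XOR each byte with 0x36: 71⊕36=47, 73⊕36=45, 00⊕36=36, 00⊕36=36.

47453636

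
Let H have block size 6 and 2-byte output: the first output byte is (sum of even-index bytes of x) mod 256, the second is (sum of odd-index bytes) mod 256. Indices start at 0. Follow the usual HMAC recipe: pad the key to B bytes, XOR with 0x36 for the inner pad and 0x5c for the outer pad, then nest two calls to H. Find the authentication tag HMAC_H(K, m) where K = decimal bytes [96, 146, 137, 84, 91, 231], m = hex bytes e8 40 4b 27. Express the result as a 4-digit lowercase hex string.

Key decimal bytes [96, 146, 137, 84, 91, 231] = 60 92 89 54 5b e7 is exactly B = 6 bytes: K' = 60 92 89 54 5b e7.
K' ⊕ ipad = 56 a4 bf 62 6d d1.  K' ⊕ opad = 3c ce d5 08 07 bb.
Inner input = (K'⊕ipad) ∥ m = 56 a4 bf 62 6d d1 ∥ e8 40 4b 27.
Inner hash: even-index sum = 693 mod 256 = 181; odd-index sum = 574 mod 256 = 62 → b5 3e.
Outer input = (K'⊕opad) ∥ inner = 3c ce d5 08 07 bb ∥ b5 3e.
Outer hash (tag): even-index sum = 461 mod 256 = 205; odd-index sum = 463 mod 256 = 207 → cd cf.

cdcf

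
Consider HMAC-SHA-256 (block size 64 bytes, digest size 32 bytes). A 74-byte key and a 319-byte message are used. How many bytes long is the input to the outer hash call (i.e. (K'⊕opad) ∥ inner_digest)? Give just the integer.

Key is 74 > 64 bytes, so it is hashed to 32 bytes then zero-padded to 64: |K'| = 64.
Outer input = (K'⊕opad) ∥ H(inner) → 64 + 32 = 96 bytes.

96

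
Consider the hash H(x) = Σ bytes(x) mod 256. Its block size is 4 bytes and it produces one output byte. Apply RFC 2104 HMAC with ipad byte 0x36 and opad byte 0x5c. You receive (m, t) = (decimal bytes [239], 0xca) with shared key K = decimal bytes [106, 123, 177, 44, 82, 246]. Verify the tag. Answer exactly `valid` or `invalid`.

invalid

Key decimal bytes [106, 123, 177, 44, 82, 246] = 6a 7b b1 2c 52 f6 is 6 bytes > B = 4, so hash it first: H(key) = 0a, then zero-pad to 4 bytes: K' = 0a 00 00 00.
K' ⊕ ipad = 3c 36 36 36; K' ⊕ opad = 56 5c 5c 5c.
Inner hash: sum = 60+54+54+54+239 = 461; mod 256 = 205 → cd.
Outer hash (recomputed tag): sum = 86+92+92+92+205 = 567; mod 256 = 55 → 37.
Recomputed tag = 37; claimed = ca → mismatch.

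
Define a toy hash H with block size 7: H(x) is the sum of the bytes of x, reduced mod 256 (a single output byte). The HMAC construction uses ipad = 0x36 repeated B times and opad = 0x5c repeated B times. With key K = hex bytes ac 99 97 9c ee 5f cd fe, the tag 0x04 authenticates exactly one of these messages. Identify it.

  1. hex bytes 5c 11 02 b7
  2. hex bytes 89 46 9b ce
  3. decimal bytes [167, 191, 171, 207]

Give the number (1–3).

1

Key hex bytes ac 99 97 9c ee 5f cd fe is 8 bytes > B = 7, so hash it first: H(key) = 90, then zero-pad to 7 bytes: K' = 90 00 00 00 00 00 00.
K' ⊕ ipad = a6 36 36 36 36 36 36; K' ⊕ opad = cc 5c 5c 5c 5c 5c 5c.
m1: inner = H(a6 36 36 36 36 36 36 5c 11 02 b7) = 10; tag = H(cc 5c 5c 5c 5c 5c 5c 10) = 04 ← matches
m2: inner = H(a6 36 36 36 36 36 36 89 46 9b ce) = 22; tag = H(cc 5c 5c 5c 5c 5c 5c 22) = 16
m3: inner = H(a6 36 36 36 36 36 36 a7 bf ab cf) = ca; tag = H(cc 5c 5c 5c 5c 5c 5c ca) = be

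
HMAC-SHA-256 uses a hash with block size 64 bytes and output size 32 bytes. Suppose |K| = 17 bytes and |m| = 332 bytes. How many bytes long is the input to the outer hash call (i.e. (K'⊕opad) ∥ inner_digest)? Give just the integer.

96

Key is 17 ≤ 64 bytes, zero-padded: |K'| = 64.
Outer input = (K'⊕opad) ∥ H(inner) → 64 + 32 = 96 bytes.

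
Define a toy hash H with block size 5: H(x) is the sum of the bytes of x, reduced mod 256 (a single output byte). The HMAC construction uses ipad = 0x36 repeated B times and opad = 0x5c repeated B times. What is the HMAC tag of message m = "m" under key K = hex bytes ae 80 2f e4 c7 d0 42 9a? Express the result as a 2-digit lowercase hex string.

Key hex bytes ae 80 2f e4 c7 d0 42 9a is 8 bytes > B = 5, so hash it first: H(key) = b4, then zero-pad to 5 bytes: K' = b4 00 00 00 00.
K' ⊕ ipad = 82 36 36 36 36.  K' ⊕ opad = e8 5c 5c 5c 5c.
Inner input = (K'⊕ipad) ∥ m = 82 36 36 36 36 ∥ 6d.
Inner hash: sum = 130+54+54+54+54+109 = 455; mod 256 = 199 → c7.
Outer input = (K'⊕opad) ∥ inner = e8 5c 5c 5c 5c ∥ c7.
Outer hash (tag): sum = 232+92+92+92+92+199 = 799; mod 256 = 31 → 1f.

1f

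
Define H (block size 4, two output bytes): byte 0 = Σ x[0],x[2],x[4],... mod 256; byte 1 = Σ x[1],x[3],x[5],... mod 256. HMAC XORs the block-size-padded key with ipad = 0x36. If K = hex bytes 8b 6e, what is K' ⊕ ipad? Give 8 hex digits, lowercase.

bd583636

Key hex bytes 8b 6e is 2 bytes ≤ B = 4; zero-pad to 4 bytes: K' = 8b 6e 00 00.
XOR each byte with 0x36: 8b⊕36=bd, 6e⊕36=58, 00⊕36=36, 00⊕36=36.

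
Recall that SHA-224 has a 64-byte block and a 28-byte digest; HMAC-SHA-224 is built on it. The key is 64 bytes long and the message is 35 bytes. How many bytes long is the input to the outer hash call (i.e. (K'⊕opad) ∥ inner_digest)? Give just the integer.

92

Key is 64 ≤ 64 bytes, zero-padded: |K'| = 64.
Outer input = (K'⊕opad) ∥ H(inner) → 64 + 28 = 92 bytes.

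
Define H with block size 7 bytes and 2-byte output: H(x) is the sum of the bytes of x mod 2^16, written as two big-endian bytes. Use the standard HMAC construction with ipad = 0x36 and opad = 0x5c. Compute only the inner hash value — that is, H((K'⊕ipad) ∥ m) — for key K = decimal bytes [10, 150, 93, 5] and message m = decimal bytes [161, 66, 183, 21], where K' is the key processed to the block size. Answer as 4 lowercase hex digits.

03cb

Key decimal bytes [10, 150, 93, 5] = 0a 96 5d 05 is 4 bytes ≤ B = 7; zero-pad to 7 bytes: K' = 0a 96 5d 05 00 00 00.
K' ⊕ ipad = 3c a0 6b 33 36 36 36.
Inner input = 3c a0 6b 33 36 36 36 ∥ a1 42 b7 15.
Inner hash: sum = 60+160+107+51+54+54+54+161+66+183+21 = 971 → 03 cb.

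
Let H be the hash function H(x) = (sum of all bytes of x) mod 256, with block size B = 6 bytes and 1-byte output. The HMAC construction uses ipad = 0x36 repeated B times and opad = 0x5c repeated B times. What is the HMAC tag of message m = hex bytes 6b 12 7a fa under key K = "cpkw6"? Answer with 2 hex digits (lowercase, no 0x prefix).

Key "cpkw6" = 63 70 6b 77 36 is 5 bytes ≤ B = 6; zero-pad to 6 bytes: K' = 63 70 6b 77 36 00.
K' ⊕ ipad = 55 46 5d 41 00 36.  K' ⊕ opad = 3f 2c 37 2b 6a 5c.
Inner input = (K'⊕ipad) ∥ m = 55 46 5d 41 00 36 ∥ 6b 12 7a fa.
Inner hash: sum = 85+70+93+65+0+54+107+18+122+250 = 864; mod 256 = 96 → 60.
Outer input = (K'⊕opad) ∥ inner = 3f 2c 37 2b 6a 5c ∥ 60.
Outer hash (tag): sum = 63+44+55+43+106+92+96 = 499; mod 256 = 243 → f3.

f3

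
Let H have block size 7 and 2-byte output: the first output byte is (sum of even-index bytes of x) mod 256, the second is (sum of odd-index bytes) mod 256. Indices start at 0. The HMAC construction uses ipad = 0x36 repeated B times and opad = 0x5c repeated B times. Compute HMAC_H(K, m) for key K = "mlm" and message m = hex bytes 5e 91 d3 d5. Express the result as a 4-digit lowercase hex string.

Key "mlm" = 6d 6c 6d is 3 bytes ≤ B = 7; zero-pad to 7 bytes: K' = 6d 6c 6d 00 00 00 00.
K' ⊕ ipad = 5b 5a 5b 36 36 36 36.  K' ⊕ opad = 31 30 31 5c 5c 5c 5c.
Inner input = (K'⊕ipad) ∥ m = 5b 5a 5b 36 36 36 36 ∥ 5e 91 d3 d5.
Inner hash: even-index sum = 648 mod 256 = 136; odd-index sum = 503 mod 256 = 247 → 88 f7.
Outer input = (K'⊕opad) ∥ inner = 31 30 31 5c 5c 5c 5c ∥ 88 f7.
Outer hash (tag): even-index sum = 529 mod 256 = 17; odd-index sum = 368 mod 256 = 112 → 11 70.

1170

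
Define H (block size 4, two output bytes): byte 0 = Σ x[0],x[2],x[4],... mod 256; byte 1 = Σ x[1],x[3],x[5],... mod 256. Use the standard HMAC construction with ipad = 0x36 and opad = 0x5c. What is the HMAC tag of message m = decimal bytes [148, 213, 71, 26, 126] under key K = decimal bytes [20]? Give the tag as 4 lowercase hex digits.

Key decimal bytes [20] = 14 is 1 byte ≤ B = 4; zero-pad to 4 bytes: K' = 14 00 00 00.
K' ⊕ ipad = 22 36 36 36.  K' ⊕ opad = 48 5c 5c 5c.
Inner input = (K'⊕ipad) ∥ m = 22 36 36 36 ∥ 94 d5 47 1a 7e.
Inner hash: even-index sum = 433 mod 256 = 177; odd-index sum = 347 mod 256 = 91 → b1 5b.
Outer input = (K'⊕opad) ∥ inner = 48 5c 5c 5c ∥ b1 5b.
Outer hash (tag): even-index sum = 341 mod 256 = 85; odd-index sum = 275 mod 256 = 19 → 55 13.

5513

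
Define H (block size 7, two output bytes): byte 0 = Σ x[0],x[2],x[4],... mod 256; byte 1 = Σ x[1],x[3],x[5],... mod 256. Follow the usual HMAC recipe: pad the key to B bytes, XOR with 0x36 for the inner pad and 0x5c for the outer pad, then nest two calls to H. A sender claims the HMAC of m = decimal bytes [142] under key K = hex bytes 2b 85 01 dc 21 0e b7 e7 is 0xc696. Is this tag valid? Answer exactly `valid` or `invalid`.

valid

Key hex bytes 2b 85 01 dc 21 0e b7 e7 is 8 bytes > B = 7, so hash it first: H(key) = 04 56, then zero-pad to 7 bytes: K' = 04 56 00 00 00 00 00.
K' ⊕ ipad = 32 60 36 36 36 36 36; K' ⊕ opad = 58 0a 5c 5c 5c 5c 5c.
Inner hash: even-index sum = 212 mod 256 = 212; odd-index sum = 346 mod 256 = 90 → d4 5a.
Outer hash (recomputed tag): even-index sum = 454 mod 256 = 198; odd-index sum = 406 mod 256 = 150 → c6 96.
Recomputed tag = c696; claimed = c696 → match.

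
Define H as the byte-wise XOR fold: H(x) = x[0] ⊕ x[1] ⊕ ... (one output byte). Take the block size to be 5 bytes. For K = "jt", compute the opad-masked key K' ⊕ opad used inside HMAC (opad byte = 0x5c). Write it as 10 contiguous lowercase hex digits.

36285c5c5c

Key "jt" = 6a 74 is 2 bytes ≤ B = 5; zero-pad to 5 bytes: K' = 6a 74 00 00 00.
XOR each byte with 0x5c: 6a⊕5c=36, 74⊕5c=28, 00⊕5c=5c, 00⊕5c=5c, 00⊕5c=5c.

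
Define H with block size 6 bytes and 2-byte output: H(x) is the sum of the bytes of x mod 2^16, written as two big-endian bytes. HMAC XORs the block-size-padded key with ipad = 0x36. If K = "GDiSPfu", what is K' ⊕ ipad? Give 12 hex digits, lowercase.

Key "GDiSPfu" = 47 44 69 53 50 66 75 is 7 bytes > B = 6, so hash it first: H(key) = 02 72, then zero-pad to 6 bytes: K' = 02 72 00 00 00 00.
XOR each byte with 0x36: 02⊕36=34, 72⊕36=44, 00⊕36=36, 00⊕36=36, 00⊕36=36, 00⊕36=36.

344436363636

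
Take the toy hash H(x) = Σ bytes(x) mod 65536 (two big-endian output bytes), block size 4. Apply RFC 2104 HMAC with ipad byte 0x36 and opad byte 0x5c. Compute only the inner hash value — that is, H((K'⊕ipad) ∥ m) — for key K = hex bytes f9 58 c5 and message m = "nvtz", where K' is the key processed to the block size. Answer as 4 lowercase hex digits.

Key hex bytes f9 58 c5 is 3 bytes ≤ B = 4; zero-pad to 4 bytes: K' = f9 58 c5 00.
K' ⊕ ipad = cf 6e f3 36.
Inner input = cf 6e f3 36 ∥ 6e 76 74 7a.
Inner hash: sum = 207+110+243+54+110+118+116+122 = 1080 → 04 38.

0438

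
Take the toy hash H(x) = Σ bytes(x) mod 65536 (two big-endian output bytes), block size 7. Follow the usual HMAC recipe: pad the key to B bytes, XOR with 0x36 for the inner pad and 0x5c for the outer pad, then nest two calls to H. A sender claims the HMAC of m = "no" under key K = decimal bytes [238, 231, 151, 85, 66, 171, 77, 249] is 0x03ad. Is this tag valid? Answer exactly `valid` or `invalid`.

valid

Key decimal bytes [238, 231, 151, 85, 66, 171, 77, 249] = ee e7 97 55 42 ab 4d f9 is 8 bytes > B = 7, so hash it first: H(key) = 04 f4, then zero-pad to 7 bytes: K' = 04 f4 00 00 00 00 00.
K' ⊕ ipad = 32 c2 36 36 36 36 36; K' ⊕ opad = 58 a8 5c 5c 5c 5c 5c.
Inner hash: sum = 50+194+54+54+54+54+54+110+111 = 735 → 02 df.
Outer hash (recomputed tag): sum = 88+168+92+92+92+92+92+2+223 = 941 → 03 ad.
Recomputed tag = 03ad; claimed = 03ad → match.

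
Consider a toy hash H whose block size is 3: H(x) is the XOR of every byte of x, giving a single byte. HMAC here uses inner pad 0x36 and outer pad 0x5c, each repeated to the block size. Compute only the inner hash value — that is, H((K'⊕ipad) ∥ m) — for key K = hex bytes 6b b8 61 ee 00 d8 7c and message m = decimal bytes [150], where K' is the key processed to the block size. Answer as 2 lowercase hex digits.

Key hex bytes 6b b8 61 ee 00 d8 7c is 7 bytes > B = 3, so hash it first: H(key) = f8, then zero-pad to 3 bytes: K' = f8 00 00.
K' ⊕ ipad = ce 36 36.
Inner input = ce 36 36 ∥ 96.
Inner hash: XOR ce⊕36⊕36⊕96 = 58.

58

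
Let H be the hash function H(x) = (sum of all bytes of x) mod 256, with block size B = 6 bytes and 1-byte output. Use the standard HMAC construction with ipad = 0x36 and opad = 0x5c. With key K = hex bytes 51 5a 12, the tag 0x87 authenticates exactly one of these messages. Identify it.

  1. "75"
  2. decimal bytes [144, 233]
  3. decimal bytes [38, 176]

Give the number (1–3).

2

Key hex bytes 51 5a 12 is 3 bytes ≤ B = 6; zero-pad to 6 bytes: K' = 51 5a 12 00 00 00.
K' ⊕ ipad = 67 6c 24 36 36 36; K' ⊕ opad = 0d 06 4e 5c 5c 5c.
m1: inner = H(67 6c 24 36 36 36 37 35) = 05; tag = H(0d 06 4e 5c 5c 5c 05) = 7a
m2: inner = H(67 6c 24 36 36 36 90 e9) = 12; tag = H(0d 06 4e 5c 5c 5c 12) = 87 ← matches
m3: inner = H(67 6c 24 36 36 36 26 b0) = 6f; tag = H(0d 06 4e 5c 5c 5c 6f) = e4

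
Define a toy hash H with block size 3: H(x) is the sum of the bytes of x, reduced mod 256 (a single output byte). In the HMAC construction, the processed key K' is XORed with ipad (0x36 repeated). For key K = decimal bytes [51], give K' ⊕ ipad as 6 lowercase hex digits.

053636

Key decimal bytes [51] = 33 is 1 byte ≤ B = 3; zero-pad to 3 bytes: K' = 33 00 00.
XOR each byte with 0x36: 33⊕36=05, 00⊕36=36, 00⊕36=36.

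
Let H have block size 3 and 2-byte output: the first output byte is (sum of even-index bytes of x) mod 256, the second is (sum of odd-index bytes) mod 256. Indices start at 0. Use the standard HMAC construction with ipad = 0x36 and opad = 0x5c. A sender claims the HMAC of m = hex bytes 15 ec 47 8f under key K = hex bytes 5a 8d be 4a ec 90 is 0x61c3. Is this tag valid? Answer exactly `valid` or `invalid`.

invalid

Key hex bytes 5a 8d be 4a ec 90 is 6 bytes > B = 3, so hash it first: H(key) = 04 67, then zero-pad to 3 bytes: K' = 04 67 00.
K' ⊕ ipad = 32 51 36; K' ⊕ opad = 58 3b 5c.
Inner hash: even-index sum = 483 mod 256 = 227; odd-index sum = 173 mod 256 = 173 → e3 ad.
Outer hash (recomputed tag): even-index sum = 353 mod 256 = 97; odd-index sum = 286 mod 256 = 30 → 61 1e.
Recomputed tag = 611e; claimed = 61c3 → mismatch.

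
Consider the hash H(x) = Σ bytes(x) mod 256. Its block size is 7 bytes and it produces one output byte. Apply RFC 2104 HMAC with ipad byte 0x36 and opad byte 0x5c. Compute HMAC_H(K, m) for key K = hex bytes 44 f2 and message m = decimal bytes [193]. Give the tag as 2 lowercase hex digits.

Key hex bytes 44 f2 is 2 bytes ≤ B = 7; zero-pad to 7 bytes: K' = 44 f2 00 00 00 00 00.
K' ⊕ ipad = 72 c4 36 36 36 36 36.  K' ⊕ opad = 18 ae 5c 5c 5c 5c 5c.
Inner input = (K'⊕ipad) ∥ m = 72 c4 36 36 36 36 36 ∥ c1.
Inner hash: sum = 114+196+54+54+54+54+54+193 = 773; mod 256 = 5 → 05.
Outer input = (K'⊕opad) ∥ inner = 18 ae 5c 5c 5c 5c 5c ∥ 05.
Outer hash (tag): sum = 24+174+92+92+92+92+92+5 = 663; mod 256 = 151 → 97.

97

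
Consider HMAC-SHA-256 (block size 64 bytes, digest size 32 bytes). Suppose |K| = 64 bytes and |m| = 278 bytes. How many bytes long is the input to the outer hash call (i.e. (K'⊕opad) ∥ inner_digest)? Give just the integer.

Key is 64 ≤ 64 bytes, zero-padded: |K'| = 64.
Outer input = (K'⊕opad) ∥ H(inner) → 64 + 32 = 96 bytes.

96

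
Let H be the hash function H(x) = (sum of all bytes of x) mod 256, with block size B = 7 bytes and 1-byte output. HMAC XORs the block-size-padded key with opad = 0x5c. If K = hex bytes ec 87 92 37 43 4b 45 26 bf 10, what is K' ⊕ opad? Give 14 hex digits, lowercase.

585c5c5c5c5c5c

Key hex bytes ec 87 92 37 43 4b 45 26 bf 10 is 10 bytes > B = 7, so hash it first: H(key) = 04, then zero-pad to 7 bytes: K' = 04 00 00 00 00 00 00.
XOR each byte with 0x5c: 04⊕5c=58, 00⊕5c=5c, 00⊕5c=5c, 00⊕5c=5c, 00⊕5c=5c, 00⊕5c=5c, 00⊕5c=5c.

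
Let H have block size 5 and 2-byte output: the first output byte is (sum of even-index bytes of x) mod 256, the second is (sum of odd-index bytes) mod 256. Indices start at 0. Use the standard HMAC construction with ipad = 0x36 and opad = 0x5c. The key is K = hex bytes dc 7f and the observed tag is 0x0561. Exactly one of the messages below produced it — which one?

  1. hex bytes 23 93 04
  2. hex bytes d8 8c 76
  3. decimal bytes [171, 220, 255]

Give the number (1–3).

Key hex bytes dc 7f is 2 bytes ≤ B = 5; zero-pad to 5 bytes: K' = dc 7f 00 00 00.
K' ⊕ ipad = ea 49 36 36 36; K' ⊕ opad = 80 23 5c 5c 5c.
m1: inner = H(ea 49 36 36 36 23 93 04) = e9 a6; tag = H(80 23 5c 5c 5c e9 a6) = de68
m2: inner = H(ea 49 36 36 36 d8 8c 76) = e2 cd; tag = H(80 23 5c 5c 5c e2 cd) = 0561 ← matches
m3: inner = H(ea 49 36 36 36 ab dc ff) = 32 29; tag = H(80 23 5c 5c 5c 32 29) = 61b1

2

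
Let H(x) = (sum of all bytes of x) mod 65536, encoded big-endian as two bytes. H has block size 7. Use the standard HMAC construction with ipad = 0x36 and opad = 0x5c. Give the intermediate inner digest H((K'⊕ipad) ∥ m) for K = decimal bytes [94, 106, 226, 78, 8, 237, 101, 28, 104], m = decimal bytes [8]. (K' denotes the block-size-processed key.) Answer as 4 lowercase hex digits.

Key decimal bytes [94, 106, 226, 78, 8, 237, 101, 28, 104] = 5e 6a e2 4e 08 ed 65 1c 68 is 9 bytes > B = 7, so hash it first: H(key) = 03 d6, then zero-pad to 7 bytes: K' = 03 d6 00 00 00 00 00.
K' ⊕ ipad = 35 e0 36 36 36 36 36.
Inner input = 35 e0 36 36 36 36 36 ∥ 08.
Inner hash: sum = 53+224+54+54+54+54+54+8 = 555 → 02 2b.

022b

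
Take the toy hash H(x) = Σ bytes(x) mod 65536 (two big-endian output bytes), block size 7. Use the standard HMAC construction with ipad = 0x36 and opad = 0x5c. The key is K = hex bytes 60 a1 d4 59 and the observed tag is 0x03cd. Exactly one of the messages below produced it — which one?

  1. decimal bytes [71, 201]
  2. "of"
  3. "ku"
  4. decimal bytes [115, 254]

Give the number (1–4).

1

Key hex bytes 60 a1 d4 59 is 4 bytes ≤ B = 7; zero-pad to 7 bytes: K' = 60 a1 d4 59 00 00 00.
K' ⊕ ipad = 56 97 e2 6f 36 36 36; K' ⊕ opad = 3c fd 88 05 5c 5c 5c.
m1: inner = H(56 97 e2 6f 36 36 36 47 c9) = 03 f0; tag = H(3c fd 88 05 5c 5c 5c 03 f0) = 03cd ← matches
m2: inner = H(56 97 e2 6f 36 36 36 6f 66) = 03 b5; tag = H(3c fd 88 05 5c 5c 5c 03 b5) = 0392
m3: inner = H(56 97 e2 6f 36 36 36 6b 75) = 03 c0; tag = H(3c fd 88 05 5c 5c 5c 03 c0) = 039d
m4: inner = H(56 97 e2 6f 36 36 36 73 fe) = 04 51; tag = H(3c fd 88 05 5c 5c 5c 04 51) = 032f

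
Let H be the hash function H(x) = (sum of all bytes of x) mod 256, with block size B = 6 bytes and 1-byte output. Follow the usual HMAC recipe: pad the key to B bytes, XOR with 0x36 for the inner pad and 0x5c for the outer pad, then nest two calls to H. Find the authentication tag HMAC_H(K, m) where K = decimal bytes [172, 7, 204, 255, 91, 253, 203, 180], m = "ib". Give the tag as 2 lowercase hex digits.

Key decimal bytes [172, 7, 204, 255, 91, 253, 203, 180] = ac 07 cc ff 5b fd cb b4 is 8 bytes > B = 6, so hash it first: H(key) = 55, then zero-pad to 6 bytes: K' = 55 00 00 00 00 00.
K' ⊕ ipad = 63 36 36 36 36 36.  K' ⊕ opad = 09 5c 5c 5c 5c 5c.
Inner input = (K'⊕ipad) ∥ m = 63 36 36 36 36 36 ∥ 69 62.
Inner hash: sum = 99+54+54+54+54+54+105+98 = 572; mod 256 = 60 → 3c.
Outer input = (K'⊕opad) ∥ inner = 09 5c 5c 5c 5c 5c ∥ 3c.
Outer hash (tag): sum = 9+92+92+92+92+92+60 = 529; mod 256 = 17 → 11.

11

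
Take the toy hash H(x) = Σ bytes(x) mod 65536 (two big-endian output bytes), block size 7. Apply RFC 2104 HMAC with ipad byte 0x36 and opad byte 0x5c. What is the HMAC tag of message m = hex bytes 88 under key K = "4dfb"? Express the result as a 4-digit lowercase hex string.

Key "4dfb" = 34 64 66 62 is 4 bytes ≤ B = 7; zero-pad to 7 bytes: K' = 34 64 66 62 00 00 00.
K' ⊕ ipad = 02 52 50 54 36 36 36.  K' ⊕ opad = 68 38 3a 3e 5c 5c 5c.
Inner input = (K'⊕ipad) ∥ m = 02 52 50 54 36 36 36 ∥ 88.
Inner hash: sum = 2+82+80+84+54+54+54+136 = 546 → 02 22.
Outer input = (K'⊕opad) ∥ inner = 68 38 3a 3e 5c 5c 5c ∥ 02 22.
Outer hash (tag): sum = 104+56+58+62+92+92+92+2+34 = 592 → 02 50.

0250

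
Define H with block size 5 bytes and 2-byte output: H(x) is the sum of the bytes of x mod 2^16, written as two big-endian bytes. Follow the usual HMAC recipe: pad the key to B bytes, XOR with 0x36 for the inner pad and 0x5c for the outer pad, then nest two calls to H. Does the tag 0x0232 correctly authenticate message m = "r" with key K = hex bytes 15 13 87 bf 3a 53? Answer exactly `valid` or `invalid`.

Key hex bytes 15 13 87 bf 3a 53 is 6 bytes > B = 5, so hash it first: H(key) = 01 fb, then zero-pad to 5 bytes: K' = 01 fb 00 00 00.
K' ⊕ ipad = 37 cd 36 36 36; K' ⊕ opad = 5d a7 5c 5c 5c.
Inner hash: sum = 55+205+54+54+54+114 = 536 → 02 18.
Outer hash (recomputed tag): sum = 93+167+92+92+92+2+24 = 562 → 02 32.
Recomputed tag = 0232; claimed = 0232 → match.

valid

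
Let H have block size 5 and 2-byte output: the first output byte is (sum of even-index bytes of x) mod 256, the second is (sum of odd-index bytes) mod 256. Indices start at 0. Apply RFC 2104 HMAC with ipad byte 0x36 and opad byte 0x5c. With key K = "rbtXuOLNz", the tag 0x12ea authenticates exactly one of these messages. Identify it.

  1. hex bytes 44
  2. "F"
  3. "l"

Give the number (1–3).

Key "rbtXuOLNz" = 72 62 74 58 75 4f 4c 4e 7a is 9 bytes > B = 5, so hash it first: H(key) = 21 57, then zero-pad to 5 bytes: K' = 21 57 00 00 00.
K' ⊕ ipad = 17 61 36 36 36; K' ⊕ opad = 7d 0b 5c 5c 5c.
m1: inner = H(17 61 36 36 36 44) = 83 db; tag = H(7d 0b 5c 5c 5c 83 db) = 10ea
m2: inner = H(17 61 36 36 36 46) = 83 dd; tag = H(7d 0b 5c 5c 5c 83 dd) = 12ea ← matches
m3: inner = H(17 61 36 36 36 6c) = 83 03; tag = H(7d 0b 5c 5c 5c 83 03) = 38ea

2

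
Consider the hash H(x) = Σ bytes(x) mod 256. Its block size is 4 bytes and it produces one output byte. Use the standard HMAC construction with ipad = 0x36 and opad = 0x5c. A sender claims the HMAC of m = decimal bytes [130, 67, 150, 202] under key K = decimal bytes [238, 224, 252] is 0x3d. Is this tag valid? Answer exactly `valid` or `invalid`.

Key decimal bytes [238, 224, 252] = ee e0 fc is 3 bytes ≤ B = 4; zero-pad to 4 bytes: K' = ee e0 fc 00.
K' ⊕ ipad = d8 d6 ca 36; K' ⊕ opad = b2 bc a0 5c.
Inner hash: sum = 216+214+202+54+130+67+150+202 = 1235; mod 256 = 211 → d3.
Outer hash (recomputed tag): sum = 178+188+160+92+211 = 829; mod 256 = 61 → 3d.
Recomputed tag = 3d; claimed = 3d → match.

valid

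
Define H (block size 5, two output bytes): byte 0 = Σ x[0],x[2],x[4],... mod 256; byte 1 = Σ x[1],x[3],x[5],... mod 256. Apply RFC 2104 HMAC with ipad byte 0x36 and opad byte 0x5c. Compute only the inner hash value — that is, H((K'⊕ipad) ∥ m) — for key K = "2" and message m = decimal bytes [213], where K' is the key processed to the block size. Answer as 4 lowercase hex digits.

Key "2" = 32 is 1 byte ≤ B = 5; zero-pad to 5 bytes: K' = 32 00 00 00 00.
K' ⊕ ipad = 04 36 36 36 36.
Inner input = 04 36 36 36 36 ∥ d5.
Inner hash: even-index sum = 112 mod 256 = 112; odd-index sum = 321 mod 256 = 65 → 70 41.

7041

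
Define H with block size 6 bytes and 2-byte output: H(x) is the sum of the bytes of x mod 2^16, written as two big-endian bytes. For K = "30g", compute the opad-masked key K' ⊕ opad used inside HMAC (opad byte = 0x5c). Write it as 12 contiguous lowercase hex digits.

6f6c3b5c5c5c

Key "30g" = 33 30 67 is 3 bytes ≤ B = 6; zero-pad to 6 bytes: K' = 33 30 67 00 00 00.
XOR each byte with 0x5c: 33⊕5c=6f, 30⊕5c=6c, 67⊕5c=3b, 00⊕5c=5c, 00⊕5c=5c, 00⊕5c=5c.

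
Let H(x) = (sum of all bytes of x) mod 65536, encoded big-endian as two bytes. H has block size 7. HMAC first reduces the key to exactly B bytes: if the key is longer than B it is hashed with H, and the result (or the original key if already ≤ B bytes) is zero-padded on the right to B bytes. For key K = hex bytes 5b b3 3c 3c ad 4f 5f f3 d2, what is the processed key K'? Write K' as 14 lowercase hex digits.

04a60000000000

|K| = 9 > B = 7, so first hash the key.
H(K): sum = 91+179+60+60+173+79+95+243+210 = 1190 → 04 a6.
Zero-pad H(K) = 04 a6 to 7 bytes: K' = 04 a6 00 00 00 00 00.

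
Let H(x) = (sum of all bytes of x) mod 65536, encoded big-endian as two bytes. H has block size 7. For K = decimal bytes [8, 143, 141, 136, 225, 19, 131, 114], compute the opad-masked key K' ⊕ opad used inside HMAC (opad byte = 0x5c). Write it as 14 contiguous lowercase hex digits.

5fc95c5c5c5c5c

Key decimal bytes [8, 143, 141, 136, 225, 19, 131, 114] = 08 8f 8d 88 e1 13 83 72 is 8 bytes > B = 7, so hash it first: H(key) = 03 95, then zero-pad to 7 bytes: K' = 03 95 00 00 00 00 00.
XOR each byte with 0x5c: 03⊕5c=5f, 95⊕5c=c9, 00⊕5c=5c, 00⊕5c=5c, 00⊕5c=5c, 00⊕5c=5c, 00⊕5c=5c.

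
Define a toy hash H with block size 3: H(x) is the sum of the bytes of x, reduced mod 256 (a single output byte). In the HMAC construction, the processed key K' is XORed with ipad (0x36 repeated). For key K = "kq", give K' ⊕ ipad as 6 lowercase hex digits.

5d4736

Key "kq" = 6b 71 is 2 bytes ≤ B = 3; zero-pad to 3 bytes: K' = 6b 71 00.
XOR each byte with 0x36: 6b⊕36=5d, 71⊕36=47, 00⊕36=36.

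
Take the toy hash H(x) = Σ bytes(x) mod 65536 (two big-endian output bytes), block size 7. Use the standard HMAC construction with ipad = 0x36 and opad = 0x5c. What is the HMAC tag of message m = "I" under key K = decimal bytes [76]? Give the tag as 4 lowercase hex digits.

0241

Key decimal bytes [76] = 4c is 1 byte ≤ B = 7; zero-pad to 7 bytes: K' = 4c 00 00 00 00 00 00.
K' ⊕ ipad = 7a 36 36 36 36 36 36.  K' ⊕ opad = 10 5c 5c 5c 5c 5c 5c.
Inner input = (K'⊕ipad) ∥ m = 7a 36 36 36 36 36 36 ∥ 49.
Inner hash: sum = 122+54+54+54+54+54+54+73 = 519 → 02 07.
Outer input = (K'⊕opad) ∥ inner = 10 5c 5c 5c 5c 5c 5c ∥ 02 07.
Outer hash (tag): sum = 16+92+92+92+92+92+92+2+7 = 577 → 02 41.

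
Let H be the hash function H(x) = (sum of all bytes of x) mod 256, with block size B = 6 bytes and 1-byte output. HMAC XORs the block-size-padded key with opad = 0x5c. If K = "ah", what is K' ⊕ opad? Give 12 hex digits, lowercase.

Key "ah" = 61 68 is 2 bytes ≤ B = 6; zero-pad to 6 bytes: K' = 61 68 00 00 00 00.
XOR each byte with 0x5c: 61⊕5c=3d, 68⊕5c=34, 00⊕5c=5c, 00⊕5c=5c, 00⊕5c=5c, 00⊕5c=5c.

3d345c5c5c5c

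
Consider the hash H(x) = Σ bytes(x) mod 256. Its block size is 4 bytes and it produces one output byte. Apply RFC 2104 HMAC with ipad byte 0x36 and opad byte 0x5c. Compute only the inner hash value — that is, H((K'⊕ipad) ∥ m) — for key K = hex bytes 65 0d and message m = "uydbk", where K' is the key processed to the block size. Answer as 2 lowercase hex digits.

19

Key hex bytes 65 0d is 2 bytes ≤ B = 4; zero-pad to 4 bytes: K' = 65 0d 00 00.
K' ⊕ ipad = 53 3b 36 36.
Inner input = 53 3b 36 36 ∥ 75 79 64 62 6b.
Inner hash: sum = 83+59+54+54+117+121+100+98+107 = 793; mod 256 = 25 → 19.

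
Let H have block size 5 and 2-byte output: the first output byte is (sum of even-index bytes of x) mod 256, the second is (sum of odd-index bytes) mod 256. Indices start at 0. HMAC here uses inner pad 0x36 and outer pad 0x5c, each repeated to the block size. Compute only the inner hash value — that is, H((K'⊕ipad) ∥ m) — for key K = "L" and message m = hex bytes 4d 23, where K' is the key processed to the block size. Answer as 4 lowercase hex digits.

Key "L" = 4c is 1 byte ≤ B = 5; zero-pad to 5 bytes: K' = 4c 00 00 00 00.
K' ⊕ ipad = 7a 36 36 36 36.
Inner input = 7a 36 36 36 36 ∥ 4d 23.
Inner hash: even-index sum = 265 mod 256 = 9; odd-index sum = 185 mod 256 = 185 → 09 b9.

09b9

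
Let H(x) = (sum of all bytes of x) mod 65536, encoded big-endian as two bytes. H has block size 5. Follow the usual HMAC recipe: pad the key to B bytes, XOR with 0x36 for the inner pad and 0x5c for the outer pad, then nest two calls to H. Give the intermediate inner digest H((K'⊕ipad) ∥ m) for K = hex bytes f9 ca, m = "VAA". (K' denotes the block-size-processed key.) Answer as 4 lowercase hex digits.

Key hex bytes f9 ca is 2 bytes ≤ B = 5; zero-pad to 5 bytes: K' = f9 ca 00 00 00.
K' ⊕ ipad = cf fc 36 36 36.
Inner input = cf fc 36 36 36 ∥ 56 41 41.
Inner hash: sum = 207+252+54+54+54+86+65+65 = 837 → 03 45.

0345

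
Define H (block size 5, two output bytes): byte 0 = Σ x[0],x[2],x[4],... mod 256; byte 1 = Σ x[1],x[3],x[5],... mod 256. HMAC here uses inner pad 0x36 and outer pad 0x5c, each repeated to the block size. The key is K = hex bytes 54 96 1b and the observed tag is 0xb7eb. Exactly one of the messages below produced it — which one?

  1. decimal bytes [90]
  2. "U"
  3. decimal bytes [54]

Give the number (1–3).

Key hex bytes 54 96 1b is 3 bytes ≤ B = 5; zero-pad to 5 bytes: K' = 54 96 1b 00 00.
K' ⊕ ipad = 62 a0 2d 36 36; K' ⊕ opad = 08 ca 47 5c 5c.
m1: inner = H(62 a0 2d 36 36 5a) = c5 30; tag = H(08 ca 47 5c 5c c5 30) = dbeb
m2: inner = H(62 a0 2d 36 36 55) = c5 2b; tag = H(08 ca 47 5c 5c c5 2b) = d6eb
m3: inner = H(62 a0 2d 36 36 36) = c5 0c; tag = H(08 ca 47 5c 5c c5 0c) = b7eb ← matches

3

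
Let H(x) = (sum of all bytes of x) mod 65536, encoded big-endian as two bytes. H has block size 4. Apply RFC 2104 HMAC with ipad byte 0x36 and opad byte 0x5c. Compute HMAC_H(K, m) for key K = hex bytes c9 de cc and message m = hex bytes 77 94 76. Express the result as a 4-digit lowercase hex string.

Key hex bytes c9 de cc is 3 bytes ≤ B = 4; zero-pad to 4 bytes: K' = c9 de cc 00.
K' ⊕ ipad = ff e8 fa 36.  K' ⊕ opad = 95 82 90 5c.
Inner input = (K'⊕ipad) ∥ m = ff e8 fa 36 ∥ 77 94 76.
Inner hash: sum = 255+232+250+54+119+148+118 = 1176 → 04 98.
Outer input = (K'⊕opad) ∥ inner = 95 82 90 5c ∥ 04 98.
Outer hash (tag): sum = 149+130+144+92+4+152 = 671 → 02 9f.

029f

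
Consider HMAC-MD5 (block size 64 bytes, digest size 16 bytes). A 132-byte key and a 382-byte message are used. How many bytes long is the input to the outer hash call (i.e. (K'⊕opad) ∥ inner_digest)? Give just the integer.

80

Key is 132 > 64 bytes, so it is hashed to 16 bytes then zero-padded to 64: |K'| = 64.
Outer input = (K'⊕opad) ∥ H(inner) → 64 + 16 = 80 bytes.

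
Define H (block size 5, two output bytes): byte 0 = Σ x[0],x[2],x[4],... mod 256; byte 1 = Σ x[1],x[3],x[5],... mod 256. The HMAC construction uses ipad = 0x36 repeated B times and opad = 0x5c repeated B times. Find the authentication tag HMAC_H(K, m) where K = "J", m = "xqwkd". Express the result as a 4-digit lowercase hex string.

Key "J" = 4a is 1 byte ≤ B = 5; zero-pad to 5 bytes: K' = 4a 00 00 00 00.
K' ⊕ ipad = 7c 36 36 36 36.  K' ⊕ opad = 16 5c 5c 5c 5c.
Inner input = (K'⊕ipad) ∥ m = 7c 36 36 36 36 ∥ 78 71 77 6b 64.
Inner hash: even-index sum = 452 mod 256 = 196; odd-index sum = 447 mod 256 = 191 → c4 bf.
Outer input = (K'⊕opad) ∥ inner = 16 5c 5c 5c 5c ∥ c4 bf.
Outer hash (tag): even-index sum = 397 mod 256 = 141; odd-index sum = 380 mod 256 = 124 → 8d 7c.

8d7c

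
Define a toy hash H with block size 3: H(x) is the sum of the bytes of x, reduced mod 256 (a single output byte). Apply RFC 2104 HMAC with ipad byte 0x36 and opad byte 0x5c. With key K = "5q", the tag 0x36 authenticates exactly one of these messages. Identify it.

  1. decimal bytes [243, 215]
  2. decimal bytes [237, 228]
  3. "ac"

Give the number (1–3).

3

Key "5q" = 35 71 is 2 bytes ≤ B = 3; zero-pad to 3 bytes: K' = 35 71 00.
K' ⊕ ipad = 03 47 36; K' ⊕ opad = 69 2d 5c.
m1: inner = H(03 47 36 f3 d7) = 4a; tag = H(69 2d 5c 4a) = 3c
m2: inner = H(03 47 36 ed e4) = 51; tag = H(69 2d 5c 51) = 43
m3: inner = H(03 47 36 61 63) = 44; tag = H(69 2d 5c 44) = 36 ← matches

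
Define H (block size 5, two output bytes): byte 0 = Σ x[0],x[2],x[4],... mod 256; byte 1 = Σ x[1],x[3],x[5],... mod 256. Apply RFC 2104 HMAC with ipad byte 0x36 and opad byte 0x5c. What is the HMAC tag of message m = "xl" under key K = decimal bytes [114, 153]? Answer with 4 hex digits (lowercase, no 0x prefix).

433d

Key decimal bytes [114, 153] = 72 99 is 2 bytes ≤ B = 5; zero-pad to 5 bytes: K' = 72 99 00 00 00.
K' ⊕ ipad = 44 af 36 36 36.  K' ⊕ opad = 2e c5 5c 5c 5c.
Inner input = (K'⊕ipad) ∥ m = 44 af 36 36 36 ∥ 78 6c.
Inner hash: even-index sum = 284 mod 256 = 28; odd-index sum = 349 mod 256 = 93 → 1c 5d.
Outer input = (K'⊕opad) ∥ inner = 2e c5 5c 5c 5c ∥ 1c 5d.
Outer hash (tag): even-index sum = 323 mod 256 = 67; odd-index sum = 317 mod 256 = 61 → 43 3d.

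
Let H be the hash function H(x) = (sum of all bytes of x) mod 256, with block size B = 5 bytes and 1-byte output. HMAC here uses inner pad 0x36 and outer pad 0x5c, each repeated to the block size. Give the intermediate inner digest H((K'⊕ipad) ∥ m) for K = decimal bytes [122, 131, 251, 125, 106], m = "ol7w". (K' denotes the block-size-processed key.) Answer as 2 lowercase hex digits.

Key decimal bytes [122, 131, 251, 125, 106] = 7a 83 fb 7d 6a is exactly B = 5 bytes: K' = 7a 83 fb 7d 6a.
K' ⊕ ipad = 4c b5 cd 4b 5c.
Inner input = 4c b5 cd 4b 5c ∥ 6f 6c 37 77.
Inner hash: sum = 76+181+205+75+92+111+108+55+119 = 1022; mod 256 = 254 → fe.

fe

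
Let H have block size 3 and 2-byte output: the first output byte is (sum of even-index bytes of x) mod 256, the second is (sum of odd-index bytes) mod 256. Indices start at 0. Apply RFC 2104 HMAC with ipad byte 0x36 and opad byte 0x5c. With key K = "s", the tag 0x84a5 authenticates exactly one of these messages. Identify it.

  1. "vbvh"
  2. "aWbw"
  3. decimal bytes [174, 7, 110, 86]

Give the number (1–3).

Key "s" = 73 is 1 byte ≤ B = 3; zero-pad to 3 bytes: K' = 73 00 00.
K' ⊕ ipad = 45 36 36; K' ⊕ opad = 2f 5c 5c.
m1: inner = H(45 36 36 76 62 76 68) = 45 22; tag = H(2f 5c 5c 45 22) = ada1
m2: inner = H(45 36 36 61 57 62 77) = 49 f9; tag = H(2f 5c 5c 49 f9) = 84a5 ← matches
m3: inner = H(45 36 36 ae 07 6e 56) = d8 52; tag = H(2f 5c 5c d8 52) = dd34

2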